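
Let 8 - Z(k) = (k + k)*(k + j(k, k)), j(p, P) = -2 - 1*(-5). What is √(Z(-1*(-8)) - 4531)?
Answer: I*√4699 ≈ 68.549*I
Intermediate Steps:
j(p, P) = 3 (j(p, P) = -2 + 5 = 3)
Z(k) = 8 - 2*k*(3 + k) (Z(k) = 8 - (k + k)*(k + 3) = 8 - 2*k*(3 + k))
√(Z(-1*(-8)) - 4531) = √((8 - (-6)*(-8) - 2*(-1*(-8))²) - 4531) = √((8 - 6*8 - 2*8²) - 4531) = √((8 - 48 - 2*64) - 4531) = √((8 - 48 - 128) - 4531) = √(-168 - 4531) = √(-4699) = I*√4699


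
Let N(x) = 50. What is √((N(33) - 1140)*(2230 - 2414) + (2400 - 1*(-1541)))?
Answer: √204501 ≈ 452.22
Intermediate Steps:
√((N(33) - 1140)*(2230 - 2414) + (2400 - 1*(-1541))) = √((50 - 1140)*(2230 - 2414) + (2400 - 1*(-1541))) = √(-1090*(-184) + (2400 + 1541)) = √(200560 + 3941) = √204501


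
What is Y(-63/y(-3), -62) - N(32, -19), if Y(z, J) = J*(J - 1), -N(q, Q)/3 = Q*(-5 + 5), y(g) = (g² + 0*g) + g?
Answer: 3906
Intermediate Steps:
y(g) = g + g² (y(g) = (g² + 0) + g = g² + g = g + g²)
N(q, Q) = 0 (N(q, Q) = -3*Q*(-5 + 5) = -3*Q*0 = -3*0 = 0)
Y(z, J) = J*(-1 + J)
Y(-63/y(-3), -62) - N(32, -19) = -62*(-1 - 62) - 1*0 = -62*(-63) + 0 = 3906 + 0 = 3906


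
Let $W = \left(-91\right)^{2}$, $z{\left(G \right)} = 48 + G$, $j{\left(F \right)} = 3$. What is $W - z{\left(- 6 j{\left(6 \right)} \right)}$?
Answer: $8251$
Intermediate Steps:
$W = 8281$
$W - z{\left(- 6 j{\left(6 \right)} \right)} = 8281 - \left(48 - 18\right) = 8281 - 30 = 8251$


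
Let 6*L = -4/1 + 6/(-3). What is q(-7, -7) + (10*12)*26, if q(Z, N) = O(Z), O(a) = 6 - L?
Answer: 3127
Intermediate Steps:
L = -1 (L = (-4/1 + 6/(-3))/6 = (-4*1 + 6*(-⅓))/6 = (-4 - 2)/6 = (⅙)*(-6) = -1)
O(a) = 7 (O(a) = 6 - 1*(-1) = 6 + 1 = 7)
q(Z, N) = 7
q(-7, -7) + (10*12)*26 = 7 + (10*12)*26 = 7 + 120*26 = 7 + 3120 = 3127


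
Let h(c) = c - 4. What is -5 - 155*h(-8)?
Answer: 1855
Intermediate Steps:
h(c) = -4 + c
-5 - 155*h(-8) = -5 - 155*(-4 - 8) = -5 - 155*(-12) = -5 + 1860 = 1855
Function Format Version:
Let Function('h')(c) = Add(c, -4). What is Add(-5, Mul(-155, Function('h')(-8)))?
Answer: 1855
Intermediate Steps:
Function('h')(c) = Add(-4, c)
Add(-5, Mul(-155, Function('h')(-8))) = Add(-5, Mul(-155, Add(-4, -8))) = Add(-5, Mul(-155, -12)) = Add(-5, 1860) = 1855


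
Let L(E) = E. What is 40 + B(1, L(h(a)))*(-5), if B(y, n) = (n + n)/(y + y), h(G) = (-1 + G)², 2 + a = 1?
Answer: 20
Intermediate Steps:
a = -1 (a = -2 + 1 = -1)
B(y, n) = n/y (B(y, n) = (2*n)/((2*y)) = (2*n)*(1/(2*y)) = n/y)
40 + B(1, L(h(a)))*(-5) = 40 + ((-1 - 1)²/1)*(-5) = 40 + ((-2)²*1)*(-5) = 40 + (4*1)*(-5) = 40 + 4*(-5) = 40 - 20 = 20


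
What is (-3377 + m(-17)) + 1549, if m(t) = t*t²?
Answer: -6741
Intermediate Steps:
m(t) = t³
(-3377 + m(-17)) + 1549 = (-3377 + (-17)³) + 1549 = (-3377 - 4913) + 1549 = -8290 + 1549 = -6741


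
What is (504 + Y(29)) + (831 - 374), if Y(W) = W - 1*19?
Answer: 971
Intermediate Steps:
Y(W) = -19 + W (Y(W) = W - 19 = -19 + W)
(504 + Y(29)) + (831 - 374) = (504 + (-19 + 29)) + (831 - 374) = (504 + 10) + 457 = 514 + 457 = 971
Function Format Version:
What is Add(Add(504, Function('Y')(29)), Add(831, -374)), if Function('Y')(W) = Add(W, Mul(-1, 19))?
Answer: 971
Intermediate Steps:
Function('Y')(W) = Add(-19, W) (Function('Y')(W) = Add(W, -19) = Add(-19, W))
Add(Add(504, Function('Y')(29)), Add(831, -374)) = Add(Add(504, Add(-19, 29)), Add(831, -374)) = Add(Add(504, 10), 457) = Add(514, 457) = 971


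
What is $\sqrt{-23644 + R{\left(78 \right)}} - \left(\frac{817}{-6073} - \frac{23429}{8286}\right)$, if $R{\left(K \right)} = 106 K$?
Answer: $\frac{149053979}{50320878} + 124 i \approx 2.9621 + 124.0 i$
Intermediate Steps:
$\sqrt{-23644 + R{\left(78 \right)}} - \left(\frac{817}{-6073} - \frac{23429}{8286}\right) = \sqrt{-23644 + 106 \cdot 78} - \left(\frac{817}{-6073} - \frac{23429}{8286}\right) = \sqrt{-23644 + 8268} - \left(817 \left(- \frac{1}{6073}\right) - \frac{23429}{8286}\right) = \sqrt{-15376} - \left(- \frac{817}{6073} - \frac{23429}{8286}\right) = 124 i - - \frac{149053979}{50320878} = 124 i + \frac{149053979}{50320878} = \frac{149053979}{50320878} + 124 i$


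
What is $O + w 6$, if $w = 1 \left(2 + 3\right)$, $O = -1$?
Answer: $29$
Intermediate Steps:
$w = 5$ ($w = 1 \cdot 5 = 5$)
$O + w 6 = -1 + 5 \cdot 6 = -1 + 30 = 29$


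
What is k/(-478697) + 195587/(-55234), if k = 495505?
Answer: -120995633309/26440350098 ≈ -4.5762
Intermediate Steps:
k/(-478697) + 195587/(-55234) = 495505/(-478697) + 195587/(-55234) = 495505*(-1/478697) + 195587*(-1/55234) = -495505/478697 - 195587/55234 = -120995633309/26440350098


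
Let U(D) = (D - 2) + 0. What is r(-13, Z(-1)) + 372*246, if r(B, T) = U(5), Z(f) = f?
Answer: 91515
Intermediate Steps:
U(D) = -2 + D (U(D) = (-2 + D) + 0 = -2 + D)
r(B, T) = 3 (r(B, T) = -2 + 5 = 3)
r(-13, Z(-1)) + 372*246 = 3 + 372*246 = 3 + 91512 = 91515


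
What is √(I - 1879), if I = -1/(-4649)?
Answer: I*√40611200030/4649 ≈ 43.347*I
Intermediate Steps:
I = 1/4649 (I = -1*(-1/4649) = 1/4649 ≈ 0.00021510)
√(I - 1879) = √(1/4649 - 1879) = √(-8735470/4649) = I*√40611200030/4649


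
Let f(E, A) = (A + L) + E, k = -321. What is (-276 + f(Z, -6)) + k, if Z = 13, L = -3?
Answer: -593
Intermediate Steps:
f(E, A) = -3 + A + E (f(E, A) = (A - 3) + E = (-3 + A) + E = -3 + A + E)
(-276 + f(Z, -6)) + k = (-276 + (-3 - 6 + 13)) - 321 = (-276 + 4) - 321 = -272 - 321 = -593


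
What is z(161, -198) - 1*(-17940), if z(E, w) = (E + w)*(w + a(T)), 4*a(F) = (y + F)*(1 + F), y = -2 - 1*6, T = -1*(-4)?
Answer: 25451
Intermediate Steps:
T = 4
y = -8 (y = -2 - 6 = -8)
a(F) = (1 + F)*(-8 + F)/4 (a(F) = ((-8 + F)*(1 + F))/4 = ((1 + F)*(-8 + F))/4 = (1 + F)*(-8 + F)/4)
z(E, w) = (-5 + w)*(E + w) (z(E, w) = (E + w)*(w + (-2 - 7/4*4 + (1/4)*4**2)) = (E + w)*(w + (-2 - 7 + (1/4)*16)) = (E + w)*(w + (-2 - 7 + 4)) = (E + w)*(w - 5) = (E + w)*(-5 + w) = (-5 + w)*(E + w))
z(161, -198) - 1*(-17940) = ((-198)**2 - 5*161 - 5*(-198) + 161*(-198)) - 1*(-17940) = (39204 - 805 + 990 - 31878) + 17940 = 7511 + 17940 = 25451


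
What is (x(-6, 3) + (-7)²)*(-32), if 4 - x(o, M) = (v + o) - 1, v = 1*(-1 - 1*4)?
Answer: -2080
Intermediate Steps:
v = -5 (v = 1*(-1 - 4) = 1*(-5) = -5)
x(o, M) = 10 - o (x(o, M) = 4 - ((-5 + o) - 1) = 4 - (-6 + o) = 4 + (6 - o) = 10 - o)
(x(-6, 3) + (-7)²)*(-32) = ((10 - 1*(-6)) + (-7)²)*(-32) = ((10 + 6) + 49)*(-32) = (16 + 49)*(-32) = 65*(-32) = -2080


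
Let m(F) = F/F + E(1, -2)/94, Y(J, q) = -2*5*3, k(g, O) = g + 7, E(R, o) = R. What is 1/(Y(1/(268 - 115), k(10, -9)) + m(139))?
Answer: -94/2725 ≈ -0.034495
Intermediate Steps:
k(g, O) = 7 + g
Y(J, q) = -30 (Y(J, q) = -10*3 = -30)
m(F) = 95/94 (m(F) = F/F + 1/94 = 1 + 1*(1/94) = 1 + 1/94 = 95/94)
1/(Y(1/(268 - 115), k(10, -9)) + m(139)) = 1/(-30 + 95/94) = 1/(-2725/94) = -94/2725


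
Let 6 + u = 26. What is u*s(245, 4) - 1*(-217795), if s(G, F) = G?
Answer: 222695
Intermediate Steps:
u = 20 (u = -6 + 26 = 20)
u*s(245, 4) - 1*(-217795) = 20*245 - 1*(-217795) = 4900 + 217795 = 222695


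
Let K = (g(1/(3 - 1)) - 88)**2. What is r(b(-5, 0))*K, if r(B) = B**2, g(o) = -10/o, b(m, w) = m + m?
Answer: 1166400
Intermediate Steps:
b(m, w) = 2*m
K = 11664 (K = (-10/(1/(3 - 1)) - 88)**2 = (-10/(1/2) - 88)**2 = (-10/1/2 - 88)**2 = (-10*2 - 88)**2 = (-20 - 88)**2 = (-108)**2 = 11664)
r(b(-5, 0))*K = (2*(-5))**2*11664 = (-10)**2*11664 = 100*11664 = 1166400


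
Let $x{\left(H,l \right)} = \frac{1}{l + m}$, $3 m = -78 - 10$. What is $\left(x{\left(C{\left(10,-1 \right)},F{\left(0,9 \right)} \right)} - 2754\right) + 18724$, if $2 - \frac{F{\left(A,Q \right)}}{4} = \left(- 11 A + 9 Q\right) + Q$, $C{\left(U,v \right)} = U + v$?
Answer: $\frac{18269677}{1144} \approx 15970.0$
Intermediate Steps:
$F{\left(A,Q \right)} = 8 - 40 Q + 44 A$ ($F{\left(A,Q \right)} = 8 - 4 \left(\left(- 11 A + 9 Q\right) + Q\right) = 8 - 4 \left(- 11 A + 10 Q\right) = 8 + \left(- 40 Q + 44 A\right) = 8 - 40 Q + 44 A$)
$m = - \frac{88}{3}$ ($m = \frac{-78 - 10}{3} = \frac{1}{3} \left(-88\right) = - \frac{88}{3} \approx -29.333$)
$x{\left(H,l \right)} = \frac{1}{- \frac{88}{3} + l}$ ($x{\left(H,l \right)} = \frac{1}{l - \frac{88}{3}} = \frac{1}{- \frac{88}{3} + l}$)
$\left(x{\left(C{\left(10,-1 \right)},F{\left(0,9 \right)} \right)} - 2754\right) + 18724 = \left(\frac{3}{-88 + 3 \left(8 - 360 + 44 \cdot 0\right)} - 2754\right) + 18724 = \left(\frac{3}{-88 + 3 \left(8 - 360 + 0\right)} - 2754\right) + 18724 = \left(\frac{3}{-88 + 3 \left(-352\right)} - 2754\right) + 18724 = \left(\frac{3}{-88 - 1056} - 2754\right) + 18724 = \left(\frac{3}{-1144} - 2754\right) + 18724 = \left(3 \left(- \frac{1}{1144}\right) - 2754\right) + 18724 = \left(- \frac{3}{1144} - 2754\right) + 18724 = - \frac{3150579}{1144} + 18724 = \frac{18269677}{1144}$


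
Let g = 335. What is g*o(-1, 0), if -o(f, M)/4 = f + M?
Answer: 1340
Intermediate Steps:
o(f, M) = -4*M - 4*f (o(f, M) = -4*(f + M) = -4*(M + f) = -4*M - 4*f)
g*o(-1, 0) = 335*(-4*0 - 4*(-1)) = 335*(0 + 4) = 335*4 = 1340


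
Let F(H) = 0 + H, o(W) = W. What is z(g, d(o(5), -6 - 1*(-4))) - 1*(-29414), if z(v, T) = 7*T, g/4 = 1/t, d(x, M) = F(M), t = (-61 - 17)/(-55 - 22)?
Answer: 29400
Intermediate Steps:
F(H) = H
t = 78/77 (t = -78/(-77) = -78*(-1/77) = 78/77 ≈ 1.0130)
d(x, M) = M
g = 154/39 (g = 4/(78/77) = 4*(77/78) = 154/39 ≈ 3.9487)
z(g, d(o(5), -6 - 1*(-4))) - 1*(-29414) = 7*(-6 - 1*(-4)) - 1*(-29414) = 7*(-6 + 4) + 29414 = 7*(-2) + 29414 = -14 + 29414 = 29400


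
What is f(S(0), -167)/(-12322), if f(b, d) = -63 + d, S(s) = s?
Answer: 115/6161 ≈ 0.018666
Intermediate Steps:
f(S(0), -167)/(-12322) = (-63 - 167)/(-12322) = -230*(-1/12322) = 115/6161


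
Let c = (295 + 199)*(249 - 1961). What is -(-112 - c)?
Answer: -845616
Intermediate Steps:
c = -845728 (c = 494*(-1712) = -845728)
-(-112 - c) = -(-112 - 1*(-845728)) = -(-112 + 845728) = -1*845616 = -845616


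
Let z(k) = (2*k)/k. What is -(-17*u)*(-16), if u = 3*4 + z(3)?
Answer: -3808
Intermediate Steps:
z(k) = 2
u = 14 (u = 3*4 + 2 = 12 + 2 = 14)
-(-17*u)*(-16) = -(-17*14)*(-16) = -(-238)*(-16) = -1*3808 = -3808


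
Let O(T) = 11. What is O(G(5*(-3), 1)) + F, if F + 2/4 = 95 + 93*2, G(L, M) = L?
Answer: 583/2 ≈ 291.50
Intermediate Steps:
F = 561/2 (F = -½ + (95 + 93*2) = -½ + (95 + 186) = -½ + 281 = 561/2 ≈ 280.50)
O(G(5*(-3), 1)) + F = 11 + 561/2 = 583/2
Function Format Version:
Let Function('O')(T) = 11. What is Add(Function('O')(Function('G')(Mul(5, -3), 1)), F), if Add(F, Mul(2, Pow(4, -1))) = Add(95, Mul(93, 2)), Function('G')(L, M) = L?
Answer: Rational(583, 2) ≈ 291.50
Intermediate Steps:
F = Rational(561, 2) (F = Add(Rational(-1, 2), Add(95, Mul(93, 2))) = Add(Rational(-1, 2), Add(95, 186)) = Add(Rational(-1, 2), 281) = Rational(561, 2) ≈ 280.50)
Add(Function('O')(Function('G')(Mul(5, -3), 1)), F) = Add(11, Rational(561, 2)) = Rational(583, 2)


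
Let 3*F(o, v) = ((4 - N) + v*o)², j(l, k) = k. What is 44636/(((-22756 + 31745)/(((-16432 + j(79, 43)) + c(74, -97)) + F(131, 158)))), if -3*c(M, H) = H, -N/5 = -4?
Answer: 19090641066344/26967 ≈ 7.0793e+8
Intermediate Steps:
N = 20 (N = -5*(-4) = 20)
c(M, H) = -H/3
F(o, v) = (-16 + o*v)²/3 (F(o, v) = ((4 - 1*20) + v*o)²/3 = ((4 - 20) + o*v)²/3 = (-16 + o*v)²/3)
44636/(((-22756 + 31745)/(((-16432 + j(79, 43)) + c(74, -97)) + F(131, 158)))) = 44636/(((-22756 + 31745)/(((-16432 + 43) - ⅓*(-97)) + (-16 + 131*158)²/3))) = 44636/((8989/((-16389 + 97/3) + (-16 + 20698)²/3))) = 44636/((8989/(-49070/3 + (⅓)*20682²))) = 44636/((8989/(-49070/3 + (⅓)*427745124))) = 44636/((8989/(-49070/3 + 142581708))) = 44636/((8989/(427696054/3))) = 44636/((8989*(3/427696054))) = 44636/(26967/427696054) = 44636*(427696054/26967) = 19090641066344/26967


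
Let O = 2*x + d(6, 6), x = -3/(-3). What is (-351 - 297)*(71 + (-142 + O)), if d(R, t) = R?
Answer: 40824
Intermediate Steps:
x = 1 (x = -3*(-⅓) = 1)
O = 8 (O = 2*1 + 6 = 2 + 6 = 8)
(-351 - 297)*(71 + (-142 + O)) = (-351 - 297)*(71 + (-142 + 8)) = -648*(71 - 134) = -648*(-63) = 40824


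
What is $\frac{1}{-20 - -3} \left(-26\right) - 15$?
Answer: $- \frac{229}{17} \approx -13.471$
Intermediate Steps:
$\frac{1}{-20 - -3} \left(-26\right) - 15 = \frac{1}{-20 + \left(-2 + 5\right)} \left(-26\right) - 15 = \frac{1}{-20 + 3} \left(-26\right) - 15 = \frac{1}{-17} \left(-26\right) - 15 = \left(- \frac{1}{17}\right) \left(-26\right) - 15 = \frac{26}{17} - 15 = - \frac{229}{17}$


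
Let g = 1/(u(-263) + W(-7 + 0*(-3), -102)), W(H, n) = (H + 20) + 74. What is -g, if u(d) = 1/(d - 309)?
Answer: -572/49763 ≈ -0.011494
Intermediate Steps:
W(H, n) = 94 + H (W(H, n) = (20 + H) + 74 = 94 + H)
u(d) = 1/(-309 + d)
g = 572/49763 (g = 1/(1/(-309 - 263) + (94 + (-7 + 0*(-3)))) = 1/(1/(-572) + (94 + (-7 + 0))) = 1/(-1/572 + (94 - 7)) = 1/(-1/572 + 87) = 1/(49763/572) = 572/49763 ≈ 0.011494)
-g = -1*572/49763 = -572/49763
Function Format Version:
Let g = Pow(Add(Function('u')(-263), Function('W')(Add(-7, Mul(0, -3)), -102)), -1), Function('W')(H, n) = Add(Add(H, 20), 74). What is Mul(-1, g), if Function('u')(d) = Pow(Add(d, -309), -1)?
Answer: Rational(-572, 49763) ≈ -0.011494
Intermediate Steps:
Function('W')(H, n) = Add(94, H) (Function('W')(H, n) = Add(Add(20, H), 74) = Add(94, H))
Function('u')(d) = Pow(Add(-309, d), -1)
g = Rational(572, 49763) (g = Pow(Add(Pow(Add(-309, -263), -1), Add(94, Add(-7, Mul(0, -3)))), -1) = Pow(Add(Pow(-572, -1), Add(94, Add(-7, 0))), -1) = Pow(Add(Rational(-1, 572), Add(94, -7)), -1) = Pow(Add(Rational(-1, 572), 87), -1) = Pow(Rational(49763, 572), -1) = Rational(572, 49763) ≈ 0.011494)
Mul(-1, g) = Mul(-1, Rational(572, 49763)) = Rational(-572, 49763)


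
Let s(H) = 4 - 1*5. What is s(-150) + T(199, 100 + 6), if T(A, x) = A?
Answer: 198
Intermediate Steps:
s(H) = -1 (s(H) = 4 - 5 = -1)
s(-150) + T(199, 100 + 6) = -1 + 199 = 198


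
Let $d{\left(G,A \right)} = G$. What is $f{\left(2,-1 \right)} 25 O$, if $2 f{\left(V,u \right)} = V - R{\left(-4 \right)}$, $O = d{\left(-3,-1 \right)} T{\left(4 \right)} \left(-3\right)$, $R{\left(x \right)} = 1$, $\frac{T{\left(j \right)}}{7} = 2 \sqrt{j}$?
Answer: $3150$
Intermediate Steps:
$T{\left(j \right)} = 14 \sqrt{j}$ ($T{\left(j \right)} = 7 \cdot 2 \sqrt{j} = 14 \sqrt{j}$)
$O = 252$ ($O = - 3 \cdot 14 \sqrt{4} \left(-3\right) = - 3 \cdot 14 \cdot 2 \left(-3\right) = \left(-3\right) 28 \left(-3\right) = \left(-84\right) \left(-3\right) = 252$)
$f{\left(V,u \right)} = - \frac{1}{2} + \frac{V}{2}$ ($f{\left(V,u \right)} = \frac{V - 1}{2} = \frac{-1 + V}{2} = - \frac{1}{2} + \frac{V}{2}$)
$f{\left(2,-1 \right)} 25 O = \left(- \frac{1}{2} + \frac{1}{2} \cdot 2\right) 25 \cdot 252 = \left(- \frac{1}{2} + 1\right) 25 \cdot 252 = \frac{1}{2} \cdot 25 \cdot 252 = \frac{25}{2} \cdot 252 = 3150$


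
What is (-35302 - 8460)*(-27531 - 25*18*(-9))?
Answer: 1027575522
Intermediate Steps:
(-35302 - 8460)*(-27531 - 25*18*(-9)) = -43762*(-27531 - 450*(-9)) = -43762*(-27531 + 4050) = -43762*(-23481) = 1027575522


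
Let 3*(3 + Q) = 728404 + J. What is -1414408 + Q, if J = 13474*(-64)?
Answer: -1459055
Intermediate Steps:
J = -862336
Q = -44647 (Q = -3 + (728404 - 862336)/3 = -3 + (1/3)*(-133932) = -3 - 44644 = -44647)
-1414408 + Q = -1414408 - 44647 = -1459055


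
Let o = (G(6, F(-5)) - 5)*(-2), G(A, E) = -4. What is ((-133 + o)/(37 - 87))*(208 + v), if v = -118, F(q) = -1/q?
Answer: 207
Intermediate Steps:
o = 18 (o = (-4 - 5)*(-2) = -9*(-2) = 18)
((-133 + o)/(37 - 87))*(208 + v) = ((-133 + 18)/(37 - 87))*(208 - 118) = -115/(-50)*90 = -115*(-1/50)*90 = (23/10)*90 = 207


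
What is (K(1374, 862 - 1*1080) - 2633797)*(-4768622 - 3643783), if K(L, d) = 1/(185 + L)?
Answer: 34542088025320410/1559 ≈ 2.2157e+13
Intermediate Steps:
(K(1374, 862 - 1*1080) - 2633797)*(-4768622 - 3643783) = (1/(185 + 1374) - 2633797)*(-4768622 - 3643783) = (1/1559 - 2633797)*(-8412405) = -4106089522/1559*(-8412405) = 34542088025320410/1559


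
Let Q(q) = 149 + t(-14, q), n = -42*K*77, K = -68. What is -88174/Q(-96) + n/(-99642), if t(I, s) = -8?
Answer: -1469473550/2341587 ≈ -627.55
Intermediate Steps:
n = 219912 (n = -42*(-68)*77 = 2856*77 = 219912)
Q(q) = 141 (Q(q) = 149 - 8 = 141)
-88174/Q(-96) + n/(-99642) = -88174/141 + 219912/(-99642) = -88174*1/141 + 219912*(-1/99642) = -88174/141 - 36652/16607 = -1469473550/2341587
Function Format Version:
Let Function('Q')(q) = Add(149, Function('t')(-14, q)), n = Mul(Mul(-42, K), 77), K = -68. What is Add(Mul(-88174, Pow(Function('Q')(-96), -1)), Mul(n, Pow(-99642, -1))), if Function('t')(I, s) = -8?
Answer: Rational(-1469473550, 2341587) ≈ -627.55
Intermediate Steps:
n = 219912 (n = Mul(Mul(-42, -68), 77) = Mul(2856, 77) = 219912)
Function('Q')(q) = 141 (Function('Q')(q) = Add(149, -8) = 141)
Add(Mul(-88174, Pow(Function('Q')(-96), -1)), Mul(n, Pow(-99642, -1))) = Add(Mul(-88174, Pow(141, -1)), Mul(219912, Pow(-99642, -1))) = Add(Mul(-88174, Rational(1, 141)), Mul(219912, Rational(-1, 99642))) = Add(Rational(-88174, 141), Rational(-36652, 16607)) = Rational(-1469473550, 2341587)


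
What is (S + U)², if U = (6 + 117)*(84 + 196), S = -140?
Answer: 1176490000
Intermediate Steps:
U = 34440 (U = 123*280 = 34440)
(S + U)² = (-140 + 34440)² = 34300² = 1176490000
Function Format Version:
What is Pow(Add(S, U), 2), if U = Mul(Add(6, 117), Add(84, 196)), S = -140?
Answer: 1176490000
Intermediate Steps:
U = 34440 (U = Mul(123, 280) = 34440)
Pow(Add(S, U), 2) = Pow(Add(-140, 34440), 2) = Pow(34300, 2) = 1176490000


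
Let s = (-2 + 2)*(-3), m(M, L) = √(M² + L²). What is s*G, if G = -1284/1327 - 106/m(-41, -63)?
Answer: 0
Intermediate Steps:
m(M, L) = √(L² + M²)
G = -1284/1327 - 53*√226/565 (G = -1284/1327 - 106/√((-63)² + (-41)²) = -1284*1/1327 - 106/√(3969 + 1681) = -1284/1327 - 106*√226/1130 = -1284/1327 - 53*√226/565 ≈ -2.3778)
s = 0 (s = 0*(-3) = 0)
s*G = 0*(-1284/1327 - 53*√226/565) = 0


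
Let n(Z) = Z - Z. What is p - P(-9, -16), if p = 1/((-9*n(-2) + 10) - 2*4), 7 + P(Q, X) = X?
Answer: 47/2 ≈ 23.500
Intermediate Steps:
n(Z) = 0
P(Q, X) = -7 + X
p = ½ (p = 1/((-9*0 + 10) - 2*4) = 1/((0 + 10) - 8) = 1/(10 - 8) = 1/2 = ½ ≈ 0.50000)
p - P(-9, -16) = ½ - (-7 - 16) = ½ - 1*(-23) = ½ + 23 = 47/2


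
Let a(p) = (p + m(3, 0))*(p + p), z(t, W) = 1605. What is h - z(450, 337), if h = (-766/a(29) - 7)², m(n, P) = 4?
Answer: -1419782921/915849 ≈ -1550.2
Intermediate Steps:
a(p) = 2*p*(4 + p) (a(p) = (p + 4)*(p + p) = (4 + p)*(2*p) = 2*p*(4 + p))
h = 50154724/915849 (h = (-766*1/(58*(4 + 29)) - 7)² = (-766/(2*29*33) - 7)² = (-766/1914 - 7)² = (-766*1/1914 - 7)² = (-383/957 - 7)² = (-7082/957)² = 50154724/915849 ≈ 54.763)
h - z(450, 337) = 50154724/915849 - 1*1605 = 50154724/915849 - 1605 = -1419782921/915849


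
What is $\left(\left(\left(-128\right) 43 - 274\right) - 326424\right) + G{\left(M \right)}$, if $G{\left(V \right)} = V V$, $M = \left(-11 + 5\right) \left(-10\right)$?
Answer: $-328602$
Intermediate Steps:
$M = 60$ ($M = \left(-6\right) \left(-10\right) = 60$)
$G{\left(V \right)} = V^{2}$
$\left(\left(\left(-128\right) 43 - 274\right) - 326424\right) + G{\left(M \right)} = \left(\left(\left(-128\right) 43 - 274\right) - 326424\right) + 60^{2} = \left(\left(-5504 - 274\right) - 326424\right) + 3600 = \left(-5778 - 326424\right) + 3600 = -332202 + 3600 = -328602$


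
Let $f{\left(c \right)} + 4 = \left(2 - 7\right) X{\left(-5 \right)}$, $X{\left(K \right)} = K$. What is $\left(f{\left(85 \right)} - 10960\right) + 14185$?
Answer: $3246$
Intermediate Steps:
$f{\left(c \right)} = 21$ ($f{\left(c \right)} = -4 + \left(2 - 7\right) \left(-5\right) = -4 - -25 = -4 + 25 = 21$)
$\left(f{\left(85 \right)} - 10960\right) + 14185 = \left(21 - 10960\right) + 14185 = -10939 + 14185 = 3246$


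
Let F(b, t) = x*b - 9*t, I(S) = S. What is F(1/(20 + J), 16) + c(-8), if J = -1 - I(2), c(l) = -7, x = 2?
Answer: -2565/17 ≈ -150.88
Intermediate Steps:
J = -3 (J = -1 - 1*2 = -1 - 2 = -3)
F(b, t) = -9*t + 2*b (F(b, t) = 2*b - 9*t = -9*t + 2*b)
F(1/(20 + J), 16) + c(-8) = (-9*16 + 2/(20 - 3)) - 7 = (-144 + 2/17) - 7 = -2446/17 - 7 = -2565/17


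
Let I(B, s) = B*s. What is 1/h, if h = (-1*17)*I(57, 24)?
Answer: -1/23256 ≈ -4.3000e-5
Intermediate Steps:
h = -23256 (h = (-1*17)*(57*24) = -17*1368 = -23256)
1/h = 1/(-23256) = -1/23256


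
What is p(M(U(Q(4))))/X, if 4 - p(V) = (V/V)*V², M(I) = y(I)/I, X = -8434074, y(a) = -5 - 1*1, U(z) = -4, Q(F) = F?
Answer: -7/33736296 ≈ -2.0749e-7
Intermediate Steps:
y(a) = -6 (y(a) = -5 - 1 = -6)
M(I) = -6/I
p(V) = 4 - V² (p(V) = 4 - V/V*V² = 4 - V²)
p(M(U(Q(4))))/X = (4 - (-6/(-4))²)/(-8434074) = (4 - (-6*(-¼))²)*(-1/8434074) = (4 - (3/2)²)*(-1/8434074) = (4 - 1*9/4)*(-1/8434074) = (4 - 9/4)*(-1/8434074) = (7/4)*(-1/8434074) = -7/33736296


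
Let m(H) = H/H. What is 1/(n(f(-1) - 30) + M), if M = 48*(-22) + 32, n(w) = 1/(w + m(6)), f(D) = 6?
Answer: -23/23553 ≈ -0.00097652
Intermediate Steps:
m(H) = 1
n(w) = 1/(1 + w) (n(w) = 1/(w + 1) = 1/(1 + w))
M = -1024 (M = -1056 + 32 = -1024)
1/(n(f(-1) - 30) + M) = 1/(1/(1 + (6 - 30)) - 1024) = 1/(1/(1 - 24) - 1024) = 1/(1/(-23) - 1024) = 1/(-1/23 - 1024) = 1/(-23553/23) = -23/23553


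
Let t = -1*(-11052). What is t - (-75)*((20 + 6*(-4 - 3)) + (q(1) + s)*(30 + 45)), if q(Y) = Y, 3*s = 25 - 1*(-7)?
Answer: 75027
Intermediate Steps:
s = 32/3 (s = (25 - 1*(-7))/3 = (25 + 7)/3 = (1/3)*32 = 32/3 ≈ 10.667)
t = 11052
t - (-75)*((20 + 6*(-4 - 3)) + (q(1) + s)*(30 + 45)) = 11052 - (-75)*((20 + 6*(-4 - 3)) + (1 + 32/3)*(30 + 45)) = 11052 - (-75)*((20 + 6*(-7)) + (35/3)*75) = 11052 - (-75)*((20 - 42) + 875) = 11052 - (-75)*(-22 + 875) = 11052 - (-75)*853 = 11052 - 1*(-63975) = 11052 + 63975 = 75027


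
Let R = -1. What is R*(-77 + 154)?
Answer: -77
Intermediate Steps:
R*(-77 + 154) = -(-77 + 154) = -1*77 = -77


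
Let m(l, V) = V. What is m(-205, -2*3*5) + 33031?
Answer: 33001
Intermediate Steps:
m(-205, -2*3*5) + 33031 = -2*3*5 + 33031 = -6*5 + 33031 = -30 + 33031 = 33001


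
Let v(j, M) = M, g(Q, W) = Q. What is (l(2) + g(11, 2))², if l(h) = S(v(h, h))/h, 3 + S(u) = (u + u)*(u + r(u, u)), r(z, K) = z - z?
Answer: 729/4 ≈ 182.25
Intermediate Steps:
r(z, K) = 0
S(u) = -3 + 2*u² (S(u) = -3 + (u + u)*(u + 0) = -3 + (2*u)*u = -3 + 2*u²)
l(h) = (-3 + 2*h²)/h
(l(2) + g(11, 2))² = ((-3/2 + 2*2) + 11)² = ((-3*½ + 4) + 11)² = ((-3/2 + 4) + 11)² = (5/2 + 11)² = (27/2)² = 729/4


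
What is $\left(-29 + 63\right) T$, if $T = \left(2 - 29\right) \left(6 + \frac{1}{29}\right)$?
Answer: $- \frac{160650}{29} \approx -5539.7$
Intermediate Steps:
$T = - \frac{4725}{29}$ ($T = - 27 \left(6 + \frac{1}{29}\right) = \left(-27\right) \frac{175}{29} = - \frac{4725}{29} \approx -162.93$)
$\left(-29 + 63\right) T = \left(-29 + 63\right) \left(- \frac{4725}{29}\right) = 34 \left(- \frac{4725}{29}\right) = - \frac{160650}{29}$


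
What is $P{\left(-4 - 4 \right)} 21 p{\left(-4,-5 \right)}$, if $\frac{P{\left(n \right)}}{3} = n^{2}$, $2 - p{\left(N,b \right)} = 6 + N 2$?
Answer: $16128$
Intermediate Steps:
$p{\left(N,b \right)} = -4 - 2 N$ ($p{\left(N,b \right)} = 2 - \left(6 + N 2\right) = 2 - \left(6 + 2 N\right) = -4 - 2 N$)
$P{\left(n \right)} = 3 n^{2}$
$P{\left(-4 - 4 \right)} 21 p{\left(-4,-5 \right)} = 3 \left(-4 - 4\right)^{2} \cdot 21 \left(-4 - -8\right) = 3 \left(-8\right)^{2} \cdot 21 \left(-4 + 8\right) = 3 \cdot 64 \cdot 21 \cdot 4 = 192 \cdot 21 \cdot 4 = 4032 \cdot 4 = 16128$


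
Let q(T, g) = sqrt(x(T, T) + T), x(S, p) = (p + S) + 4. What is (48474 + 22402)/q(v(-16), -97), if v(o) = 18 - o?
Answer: 35438*sqrt(106)/53 ≈ 6884.1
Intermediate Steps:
x(S, p) = 4 + S + p (x(S, p) = (S + p) + 4 = 4 + S + p)
q(T, g) = sqrt(4 + 3*T) (q(T, g) = sqrt((4 + T + T) + T) = sqrt((4 + 2*T) + T) = sqrt(4 + 3*T))
(48474 + 22402)/q(v(-16), -97) = (48474 + 22402)/(sqrt(4 + 3*(18 - 1*(-16)))) = 70876/(sqrt(4 + 3*(18 + 16))) = 70876/(sqrt(4 + 3*34)) = 70876/(sqrt(4 + 102)) = 70876/(sqrt(106)) = 70876*(sqrt(106)/106) = 35438*sqrt(106)/53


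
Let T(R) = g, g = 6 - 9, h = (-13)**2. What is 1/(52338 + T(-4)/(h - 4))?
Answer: 55/2878589 ≈ 1.9107e-5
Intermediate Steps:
h = 169
g = -3
T(R) = -3
1/(52338 + T(-4)/(h - 4)) = 1/(52338 - 3/(169 - 4)) = 1/(52338 - 3/165) = 1/(52338 + (1/165)*(-3)) = 1/(52338 - 1/55) = 1/(2878589/55) = 55/2878589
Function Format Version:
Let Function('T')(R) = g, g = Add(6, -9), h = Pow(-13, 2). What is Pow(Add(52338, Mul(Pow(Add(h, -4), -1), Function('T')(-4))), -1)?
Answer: Rational(55, 2878589) ≈ 1.9107e-5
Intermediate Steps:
h = 169
g = -3
Function('T')(R) = -3
Pow(Add(52338, Mul(Pow(Add(h, -4), -1), Function('T')(-4))), -1) = Pow(Add(52338, Mul(Pow(Add(169, -4), -1), -3)), -1) = Pow(Add(52338, Mul(Pow(165, -1), -3)), -1) = Pow(Add(52338, Mul(Rational(1, 165), -3)), -1) = Pow(Add(52338, Rational(-1, 55)), -1) = Pow(Rational(2878589, 55), -1) = Rational(55, 2878589)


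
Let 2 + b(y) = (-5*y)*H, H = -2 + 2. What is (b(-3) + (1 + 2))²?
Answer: 1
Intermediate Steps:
H = 0
b(y) = -2 (b(y) = -2 - 5*y*0 = -2 + 0 = -2)
(b(-3) + (1 + 2))² = (-2 + (1 + 2))² = (-2 + 3)² = 1² = 1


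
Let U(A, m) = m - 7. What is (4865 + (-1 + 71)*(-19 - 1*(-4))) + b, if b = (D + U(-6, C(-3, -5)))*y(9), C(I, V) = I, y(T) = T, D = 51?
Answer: 4184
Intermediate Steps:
U(A, m) = -7 + m
b = 369 (b = (51 + (-7 - 3))*9 = (51 - 10)*9 = 41*9 = 369)
(4865 + (-1 + 71)*(-19 - 1*(-4))) + b = (4865 + (-1 + 71)*(-19 - 1*(-4))) + 369 = (4865 + 70*(-19 + 4)) + 369 = (4865 + 70*(-15)) + 369 = (4865 - 1050) + 369 = 3815 + 369 = 4184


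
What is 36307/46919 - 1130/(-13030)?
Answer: 52609868/61135457 ≈ 0.86055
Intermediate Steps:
36307/46919 - 1130/(-13030) = 36307*(1/46919) - 1130*(-1/13030) = 36307/46919 + 113/1303 = 52609868/61135457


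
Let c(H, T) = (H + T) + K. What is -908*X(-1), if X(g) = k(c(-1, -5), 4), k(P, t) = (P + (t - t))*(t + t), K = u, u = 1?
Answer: 36320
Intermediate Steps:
K = 1
c(H, T) = 1 + H + T (c(H, T) = (H + T) + 1 = 1 + H + T)
k(P, t) = 2*P*t (k(P, t) = (P + 0)*(2*t) = P*(2*t) = 2*P*t)
X(g) = -40 (X(g) = 2*(1 - 1 - 5)*4 = 2*(-5)*4 = -40)
-908*X(-1) = -908*(-40) = 36320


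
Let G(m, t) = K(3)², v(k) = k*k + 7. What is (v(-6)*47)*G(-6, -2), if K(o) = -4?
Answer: 32336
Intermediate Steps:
v(k) = 7 + k² (v(k) = k² + 7 = 7 + k²)
G(m, t) = 16 (G(m, t) = (-4)² = 16)
(v(-6)*47)*G(-6, -2) = ((7 + (-6)²)*47)*16 = ((7 + 36)*47)*16 = (43*47)*16 = 2021*16 = 32336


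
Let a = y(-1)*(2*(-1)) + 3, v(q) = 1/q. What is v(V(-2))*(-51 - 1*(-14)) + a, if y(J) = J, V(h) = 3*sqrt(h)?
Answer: 5 + 37*I*sqrt(2)/6 ≈ 5.0 + 8.721*I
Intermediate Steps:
v(q) = 1/q
a = 5 (a = -2*(-1) + 3 = -1*(-2) + 3 = 2 + 3 = 5)
v(V(-2))*(-51 - 1*(-14)) + a = (-51 - 1*(-14))/((3*sqrt(-2))) + 5 = (-51 + 14)/((3*(I*sqrt(2)))) + 5 = -37/(3*I*sqrt(2)) + 5 = -I*sqrt(2)/6*(-37) + 5 = 37*I*sqrt(2)/6 + 5 = 5 + 37*I*sqrt(2)/6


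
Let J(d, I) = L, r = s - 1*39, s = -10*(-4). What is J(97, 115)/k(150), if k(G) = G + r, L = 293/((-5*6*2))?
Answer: -293/9060 ≈ -0.032340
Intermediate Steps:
s = 40
L = -293/60 (L = 293/((-30*2)) = 293/(-60) = 293*(-1/60) = -293/60 ≈ -4.8833)
r = 1 (r = 40 - 1*39 = 40 - 39 = 1)
k(G) = 1 + G (k(G) = G + 1 = 1 + G)
J(d, I) = -293/60
J(97, 115)/k(150) = -293/(60*(1 + 150)) = -293/60/151 = -293/60*1/151 = -293/9060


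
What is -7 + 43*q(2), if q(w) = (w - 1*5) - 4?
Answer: -308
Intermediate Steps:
q(w) = -9 + w (q(w) = (w - 5) - 4 = (-5 + w) - 4 = -9 + w)
-7 + 43*q(2) = -7 + 43*(-9 + 2) = -7 + 43*(-7) = -7 - 301 = -308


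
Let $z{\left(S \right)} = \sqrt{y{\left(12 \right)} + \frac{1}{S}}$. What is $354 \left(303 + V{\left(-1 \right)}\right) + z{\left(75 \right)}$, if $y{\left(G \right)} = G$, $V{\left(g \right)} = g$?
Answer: $106908 + \frac{\sqrt{2703}}{15} \approx 1.0691 \cdot 10^{5}$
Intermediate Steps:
$z{\left(S \right)} = \sqrt{12 + \frac{1}{S}}$
$354 \left(303 + V{\left(-1 \right)}\right) + z{\left(75 \right)} = 354 \left(303 - 1\right) + \sqrt{12 + \frac{1}{75}} = 354 \cdot 302 + \sqrt{12 + \frac{1}{75}} = 106908 + \sqrt{\frac{901}{75}} = 106908 + \frac{\sqrt{2703}}{15}$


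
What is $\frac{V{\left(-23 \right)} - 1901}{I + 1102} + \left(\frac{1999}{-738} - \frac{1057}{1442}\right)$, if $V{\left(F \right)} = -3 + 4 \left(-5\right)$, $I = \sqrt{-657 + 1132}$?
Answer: $- \frac{1399859008}{269811693} + \frac{9620 \sqrt{19}}{1213929} \approx -5.1537$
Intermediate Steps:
$I = 5 \sqrt{19}$ ($I = \sqrt{475} = 5 \sqrt{19} \approx 21.794$)
$V{\left(F \right)} = -23$ ($V{\left(F \right)} = -3 - 20 = -23$)
$\frac{V{\left(-23 \right)} - 1901}{I + 1102} + \left(\frac{1999}{-738} - \frac{1057}{1442}\right) = \frac{-23 - 1901}{5 \sqrt{19} + 1102} + \left(\frac{1999}{-738} - \frac{1057}{1442}\right) = - \frac{1924}{1102 + 5 \sqrt{19}} + \left(1999 \left(- \frac{1}{738}\right) - \frac{151}{206}\right) = - \frac{1924}{1102 + 5 \sqrt{19}} - \frac{130808}{38007} = - \frac{130808}{38007} - \frac{1924}{1102 + 5 \sqrt{19}}$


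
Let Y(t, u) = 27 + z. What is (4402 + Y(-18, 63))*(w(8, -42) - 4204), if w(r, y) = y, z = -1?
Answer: -18801288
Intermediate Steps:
Y(t, u) = 26 (Y(t, u) = 27 - 1 = 26)
(4402 + Y(-18, 63))*(w(8, -42) - 4204) = (4402 + 26)*(-42 - 4204) = 4428*(-4246) = -18801288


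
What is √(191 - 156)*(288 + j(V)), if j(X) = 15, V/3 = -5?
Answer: 303*√35 ≈ 1792.6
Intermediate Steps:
V = -15 (V = 3*(-5) = -15)
√(191 - 156)*(288 + j(V)) = √(191 - 156)*(288 + 15) = √35*303 = 303*√35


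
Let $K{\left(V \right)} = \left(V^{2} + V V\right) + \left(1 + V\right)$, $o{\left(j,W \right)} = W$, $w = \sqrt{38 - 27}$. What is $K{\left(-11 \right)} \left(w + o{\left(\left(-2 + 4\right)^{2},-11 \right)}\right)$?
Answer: $-2552 + 232 \sqrt{11} \approx -1782.5$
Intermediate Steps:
$w = \sqrt{11} \approx 3.3166$
$K{\left(V \right)} = 1 + V + 2 V^{2}$ ($K{\left(V \right)} = \left(V^{2} + V^{2}\right) + \left(1 + V\right) = 2 V^{2} + \left(1 + V\right) = 1 + V + 2 V^{2}$)
$K{\left(-11 \right)} \left(w + o{\left(\left(-2 + 4\right)^{2},-11 \right)}\right) = \left(1 - 11 + 2 \left(-11\right)^{2}\right) \left(\sqrt{11} - 11\right) = \left(1 - 11 + 2 \cdot 121\right) \left(-11 + \sqrt{11}\right) = \left(1 - 11 + 242\right) \left(-11 + \sqrt{11}\right) = 232 \left(-11 + \sqrt{11}\right) = -2552 + 232 \sqrt{11}$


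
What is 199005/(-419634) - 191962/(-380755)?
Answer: 1593877711/53259247890 ≈ 0.029927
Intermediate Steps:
199005/(-419634) - 191962/(-380755) = 199005*(-1/419634) - 191962*(-1/380755) = -66335/139878 + 191962/380755 = 1593877711/53259247890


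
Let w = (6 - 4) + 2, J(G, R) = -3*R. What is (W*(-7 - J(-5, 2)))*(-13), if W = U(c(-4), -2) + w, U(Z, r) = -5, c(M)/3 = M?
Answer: -13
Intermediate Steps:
c(M) = 3*M
w = 4 (w = 2 + 2 = 4)
W = -1 (W = -5 + 4 = -1)
(W*(-7 - J(-5, 2)))*(-13) = -(-7 - (-3)*2)*(-13) = -(-7 - 1*(-6))*(-13) = -(-7 + 6)*(-13) = -1*(-1)*(-13) = 1*(-13) = -13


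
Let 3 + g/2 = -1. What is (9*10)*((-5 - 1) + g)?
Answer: -1260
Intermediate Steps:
g = -8 (g = -6 + 2*(-1) = -6 - 2 = -8)
(9*10)*((-5 - 1) + g) = (9*10)*((-5 - 1) - 8) = 90*(-6 - 8) = 90*(-14) = -1260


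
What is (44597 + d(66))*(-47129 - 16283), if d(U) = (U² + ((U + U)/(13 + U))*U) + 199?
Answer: -246781748640/79 ≈ -3.1238e+9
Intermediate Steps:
d(U) = 199 + U² + 2*U²/(13 + U) (d(U) = (U² + ((2*U)/(13 + U))*U) + 199 = (U² + (2*U/(13 + U))*U) + 199 = (U² + 2*U²/(13 + U)) + 199 = 199 + U² + 2*U²/(13 + U))
(44597 + d(66))*(-47129 - 16283) = (44597 + (2587 + 66³ + 15*66² + 199*66)/(13 + 66))*(-47129 - 16283) = (44597 + (2587 + 287496 + 15*4356 + 13134)/79)*(-63412) = (44597 + (2587 + 287496 + 65340 + 13134)/79)*(-63412) = (44597 + (1/79)*368557)*(-63412) = (44597 + 368557/79)*(-63412) = (3891720/79)*(-63412) = -246781748640/79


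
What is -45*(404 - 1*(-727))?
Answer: -50895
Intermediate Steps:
-45*(404 - 1*(-727)) = -45*(404 + 727) = -45*1131 = -50895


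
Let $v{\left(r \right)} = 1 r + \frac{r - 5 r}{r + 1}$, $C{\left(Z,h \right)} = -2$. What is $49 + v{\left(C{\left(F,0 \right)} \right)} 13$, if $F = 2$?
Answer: $-81$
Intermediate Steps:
$v{\left(r \right)} = r - \frac{4 r}{1 + r}$ ($v{\left(r \right)} = r + \frac{\left(-4\right) r}{1 + r} = r - \frac{4 r}{1 + r}$)
$49 + v{\left(C{\left(F,0 \right)} \right)} 13 = 49 + - \frac{2 \left(-3 - 2\right)}{1 - 2} \cdot 13 = 49 + \left(-2\right) \frac{1}{-1} \left(-5\right) 13 = 49 + \left(-2\right) \left(-1\right) \left(-5\right) 13 = 49 - 130 = -81$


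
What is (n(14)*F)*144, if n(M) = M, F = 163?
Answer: 328608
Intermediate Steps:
(n(14)*F)*144 = (14*163)*144 = 2282*144 = 328608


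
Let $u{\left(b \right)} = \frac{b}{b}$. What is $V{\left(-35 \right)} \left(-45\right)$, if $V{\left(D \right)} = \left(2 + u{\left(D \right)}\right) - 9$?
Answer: $270$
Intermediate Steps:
$u{\left(b \right)} = 1$
$V{\left(D \right)} = -6$ ($V{\left(D \right)} = \left(2 + 1\right) - 9 = 3 - 9 = -6$)
$V{\left(-35 \right)} \left(-45\right) = \left(-6\right) \left(-45\right) = 270$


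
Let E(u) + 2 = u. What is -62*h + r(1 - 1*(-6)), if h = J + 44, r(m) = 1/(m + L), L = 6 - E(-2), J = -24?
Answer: -21079/17 ≈ -1239.9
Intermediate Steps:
E(u) = -2 + u
L = 10 (L = 6 - (-2 - 2) = 6 - 1*(-4) = 6 + 4 = 10)
r(m) = 1/(10 + m) (r(m) = 1/(m + 10) = 1/(10 + m))
h = 20 (h = -24 + 44 = 20)
-62*h + r(1 - 1*(-6)) = -62*20 + 1/(10 + (1 - 1*(-6))) = -1240 + 1/(10 + (1 + 6)) = -1240 + 1/(10 + 7) = -1240 + 1/17 = -21079/17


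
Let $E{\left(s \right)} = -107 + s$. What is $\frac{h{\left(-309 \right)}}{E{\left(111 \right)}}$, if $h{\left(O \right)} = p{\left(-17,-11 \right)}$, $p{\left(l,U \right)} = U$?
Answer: $- \frac{11}{4} \approx -2.75$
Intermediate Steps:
$h{\left(O \right)} = -11$
$\frac{h{\left(-309 \right)}}{E{\left(111 \right)}} = - \frac{11}{-107 + 111} = - \frac{11}{4}$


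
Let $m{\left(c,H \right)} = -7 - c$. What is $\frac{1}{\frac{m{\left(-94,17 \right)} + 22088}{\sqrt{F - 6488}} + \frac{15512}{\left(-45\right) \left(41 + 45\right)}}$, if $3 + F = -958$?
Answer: $- \frac{37264516380}{613866065992763} + \frac{27676063125 i \sqrt{7449}}{613866065992763} \approx -6.0705 \cdot 10^{-5} + 0.0038912 i$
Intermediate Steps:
$F = -961$ ($F = -3 - 958 = -961$)
$\frac{1}{\frac{m{\left(-94,17 \right)} + 22088}{\sqrt{F - 6488}} + \frac{15512}{\left(-45\right) \left(41 + 45\right)}} = \frac{1}{\frac{\left(-7 - -94\right) + 22088}{\sqrt{-961 - 6488}} + \frac{15512}{\left(-45\right) \left(41 + 45\right)}} = \frac{1}{\frac{\left(-7 + 94\right) + 22088}{\sqrt{-7449}} + \frac{15512}{\left(-45\right) 86}} = \frac{1}{\frac{87 + 22088}{i \sqrt{7449}} + \frac{15512}{-3870}} = \frac{1}{22175 \left(- \frac{i \sqrt{7449}}{7449}\right) + 15512 \left(- \frac{1}{3870}\right)} = \frac{1}{- \frac{22175 i \sqrt{7449}}{7449} - \frac{7756}{1935}} = \frac{1}{- \frac{7756}{1935} - \frac{22175 i \sqrt{7449}}{7449}}$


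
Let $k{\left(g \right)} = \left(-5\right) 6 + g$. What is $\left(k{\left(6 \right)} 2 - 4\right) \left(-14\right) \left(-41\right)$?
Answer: $-29848$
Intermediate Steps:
$k{\left(g \right)} = -30 + g$
$\left(k{\left(6 \right)} 2 - 4\right) \left(-14\right) \left(-41\right) = \left(\left(-30 + 6\right) 2 - 4\right) \left(-14\right) \left(-41\right) = \left(\left(-24\right) 2 - 4\right) \left(-14\right) \left(-41\right) = \left(-48 - 4\right) \left(-14\right) \left(-41\right) = \left(-52\right) \left(-14\right) \left(-41\right) = 728 \left(-41\right) = -29848$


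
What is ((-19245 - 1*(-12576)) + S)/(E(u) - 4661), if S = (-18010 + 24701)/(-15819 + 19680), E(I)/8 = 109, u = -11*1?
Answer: 25742318/14629329 ≈ 1.7596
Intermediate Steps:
u = -11
E(I) = 872 (E(I) = 8*109 = 872)
S = 6691/3861 ≈ 1.7330
((-19245 - 1*(-12576)) + S)/(E(u) - 4661) = ((-19245 - 1*(-12576)) + 6691/3861)/(872 - 4661) = ((-19245 + 12576) + 6691/3861)/(-3789) = (-6669 + 6691/3861)*(-1/3789) = -25742318/3861*(-1/3789) = 25742318/14629329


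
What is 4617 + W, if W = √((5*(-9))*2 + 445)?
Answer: 4617 + √355 ≈ 4635.8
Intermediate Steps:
W = √355 (W = √(-45*2 + 445) = √(-90 + 445) = √355 ≈ 18.841)
4617 + W = 4617 + √355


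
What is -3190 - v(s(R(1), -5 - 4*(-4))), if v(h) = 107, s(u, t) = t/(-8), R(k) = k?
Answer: -3297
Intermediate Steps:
s(u, t) = -t/8 (s(u, t) = t*(-⅛) = -t/8)
-3190 - v(s(R(1), -5 - 4*(-4))) = -3190 - 1*107 = -3190 - 107 = -3297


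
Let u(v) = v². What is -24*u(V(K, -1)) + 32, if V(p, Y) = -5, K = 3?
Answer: -568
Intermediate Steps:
-24*u(V(K, -1)) + 32 = -24*(-5)² + 32 = -24*25 + 32 = -600 + 32 = -568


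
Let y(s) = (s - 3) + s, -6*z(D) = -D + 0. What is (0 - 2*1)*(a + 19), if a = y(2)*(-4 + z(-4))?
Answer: -86/3 ≈ -28.667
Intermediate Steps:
z(D) = D/6 (z(D) = -(-D + 0)/6 = -(-1)*D/6 = D/6)
y(s) = -3 + 2*s (y(s) = (-3 + s) + s = -3 + 2*s)
a = -14/3 (a = (-3 + 2*2)*(-4 + (1/6)*(-4)) = (-3 + 4)*(-4 - 2/3) = 1*(-14/3) = -14/3 ≈ -4.6667)
(0 - 2*1)*(a + 19) = (0 - 2*1)*(-14/3 + 19) = (0 - 2)*(43/3) = -2*43/3 = -86/3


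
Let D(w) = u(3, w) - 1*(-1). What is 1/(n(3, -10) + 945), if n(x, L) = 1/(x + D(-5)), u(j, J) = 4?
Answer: 8/7561 ≈ 0.0010581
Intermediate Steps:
D(w) = 5 (D(w) = 4 - 1*(-1) = 4 + 1 = 5)
n(x, L) = 1/(5 + x) (n(x, L) = 1/(x + 5) = 1/(5 + x))
1/(n(3, -10) + 945) = 1/(1/(5 + 3) + 945) = 1/(1/8 + 945) = 1/(⅛ + 945) = 1/(7561/8) = 8/7561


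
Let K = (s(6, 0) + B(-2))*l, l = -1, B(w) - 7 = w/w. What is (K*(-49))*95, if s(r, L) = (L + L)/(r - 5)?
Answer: 37240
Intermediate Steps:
B(w) = 8 (B(w) = 7 + w/w = 7 + 1 = 8)
s(r, L) = 2*L/(-5 + r) (s(r, L) = (2*L)/(-5 + r) = 2*L/(-5 + r))
K = -8 (K = (2*0/(-5 + 6) + 8)*(-1) = (2*0/1 + 8)*(-1) = (2*0*1 + 8)*(-1) = (0 + 8)*(-1) = 8*(-1) = -8)
(K*(-49))*95 = -8*(-49)*95 = 392*95 = 37240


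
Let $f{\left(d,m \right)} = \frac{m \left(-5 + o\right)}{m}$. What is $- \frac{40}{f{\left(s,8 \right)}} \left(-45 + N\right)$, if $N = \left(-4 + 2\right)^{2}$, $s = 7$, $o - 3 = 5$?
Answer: $\frac{1640}{3} \approx 546.67$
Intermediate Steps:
$o = 8$ ($o = 3 + 5 = 8$)
$N = 4$ ($N = \left(-2\right)^{2} = 4$)
$f{\left(d,m \right)} = 3$ ($f{\left(d,m \right)} = \frac{m \left(-5 + 8\right)}{m} = \frac{m 3}{m} = \frac{3 m}{m} = 3$)
$- \frac{40}{f{\left(s,8 \right)}} \left(-45 + N\right) = - \frac{40}{3} \left(-45 + 4\right) = \left(-40\right) \frac{1}{3} \left(-41\right) = \left(- \frac{40}{3}\right) \left(-41\right) = \frac{1640}{3}$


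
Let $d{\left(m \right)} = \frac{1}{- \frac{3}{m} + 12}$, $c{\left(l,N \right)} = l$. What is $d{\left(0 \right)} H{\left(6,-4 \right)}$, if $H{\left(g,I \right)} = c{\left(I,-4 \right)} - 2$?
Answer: $0$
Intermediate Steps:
$d{\left(m \right)} = \frac{1}{12 - \frac{3}{m}}$
$H{\left(g,I \right)} = -2 + I$ ($H{\left(g,I \right)} = I - 2 = -2 + I$)
$d{\left(0 \right)} H{\left(6,-4 \right)} = \frac{1}{3} \cdot 0 \frac{1}{-1 + 4 \cdot 0} \left(-2 - 4\right) = \frac{1}{3} \cdot 0 \frac{1}{-1 + 0} \left(-6\right) = \frac{1}{3} \cdot 0 \frac{1}{-1} \left(-6\right) = \frac{1}{3} \cdot 0 \left(-1\right) \left(-6\right) = 0 \left(-6\right) = 0$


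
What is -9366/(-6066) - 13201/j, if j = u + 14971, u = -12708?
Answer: -9813668/2287893 ≈ -4.2894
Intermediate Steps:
j = 2263 (j = -12708 + 14971 = 2263)
-9366/(-6066) - 13201/j = -9366/(-6066) - 13201/2263 = -9366*(-1/6066) - 13201*1/2263 = 1561/1011 - 13201/2263 = -9813668/2287893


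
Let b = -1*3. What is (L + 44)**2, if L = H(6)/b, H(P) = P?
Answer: 1764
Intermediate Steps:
b = -3
L = -2 (L = 6/(-3) = 6*(-1/3) = -2)
(L + 44)**2 = (-2 + 44)**2 = 42**2 = 1764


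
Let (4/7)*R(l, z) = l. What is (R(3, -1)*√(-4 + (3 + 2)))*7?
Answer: 147/4 ≈ 36.750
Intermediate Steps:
R(l, z) = 7*l/4
(R(3, -1)*√(-4 + (3 + 2)))*7 = (((7/4)*3)*√(-4 + (3 + 2)))*7 = (21*√(-4 + 5)/4)*7 = (21*√1/4)*7 = ((21/4)*1)*7 = (21/4)*7 = 147/4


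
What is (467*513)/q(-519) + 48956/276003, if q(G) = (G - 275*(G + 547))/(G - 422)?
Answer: 62221500514297/2268468657 ≈ 27429.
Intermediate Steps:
q(G) = (-150425 - 274*G)/(-422 + G) (q(G) = (G - 275*(547 + G))/(-422 + G) = (G + (-150425 - 275*G))/(-422 + G) = (-150425 - 274*G)/(-422 + G))
(467*513)/q(-519) + 48956/276003 = (467*513)/(((-150425 - 274*(-519))/(-422 - 519))) + 48956/276003 = 239571/(((-150425 + 142206)/(-941))) + 48956*(1/276003) = 239571/((-1/941*(-8219))) + 48956/276003 = 239571/(8219/941) + 48956/276003 = 239571*(941/8219) + 48956/276003 = 225436311/8219 + 48956/276003 = 62221500514297/2268468657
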